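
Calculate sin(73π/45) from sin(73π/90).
sin(73π/45) = 2 sin 73π/90 cos 73π/90 = -0.9272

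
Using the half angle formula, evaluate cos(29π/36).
cos(29π/36) = -√((1 + cos 29π/18)/2) = -0.8192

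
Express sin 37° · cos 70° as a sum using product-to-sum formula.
sin 37° cos 70° = (1/2)[sin(37°+70°) + sin(37°-70°)]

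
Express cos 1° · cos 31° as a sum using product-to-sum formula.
cos 1° cos 31° = (1/2)[cos(1°-31°) + cos(1°+31°)]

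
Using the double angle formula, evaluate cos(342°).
cos(342°) = cos²171° - sin²171° = 0.9511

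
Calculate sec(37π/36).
sec(37π/36) = -1.004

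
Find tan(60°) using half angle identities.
tan(60°) = sin 120° / (1 + cos 120°) = √3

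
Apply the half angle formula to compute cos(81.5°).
cos(81.5°) = √((1 + cos 163°)/2) = 0.1478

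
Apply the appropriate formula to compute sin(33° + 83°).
sin(33° + 83°) = sin 33° cos 83° + cos 33° sin 83° = 0.8988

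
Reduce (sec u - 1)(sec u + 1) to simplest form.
(sec u - 1)(sec u + 1) = tan²u (using Diff. of squares)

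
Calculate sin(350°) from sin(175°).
sin(350°) = 2 sin 175° cos 175° = -0.1736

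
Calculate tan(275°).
tan(275°) = -11.43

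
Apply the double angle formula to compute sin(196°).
sin(196°) = 2 sin 98° cos 98° = -0.2756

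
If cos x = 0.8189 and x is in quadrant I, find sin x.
sin x = 0.5739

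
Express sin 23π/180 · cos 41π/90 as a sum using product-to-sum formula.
sin 23π/180 cos 41π/90 = (1/2)[sin(23π/180+41π/90) + sin(23π/180-41π/90)]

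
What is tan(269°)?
tan(269°) = 57.29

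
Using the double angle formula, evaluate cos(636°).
cos(636°) = 2cos²318° - 1 = 0.1045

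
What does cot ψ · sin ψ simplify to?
cot ψ · sin ψ = cos ψ (using Quotient identity)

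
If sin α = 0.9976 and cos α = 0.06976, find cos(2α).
cos(2α) = cos²α - sin²α = -0.9903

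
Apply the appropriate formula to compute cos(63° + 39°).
cos(63° + 39°) = cos 63° cos 39° - sin 63° sin 39° = -0.2079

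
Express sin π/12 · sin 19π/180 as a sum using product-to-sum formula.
sin π/12 sin 19π/180 = (1/2)[cos(π/12-19π/180) - cos(π/12+19π/180)]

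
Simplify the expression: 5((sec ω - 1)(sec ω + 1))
5((sec ω - 1)(sec ω + 1)) = 5(tan²ω) (using Diff. of squares)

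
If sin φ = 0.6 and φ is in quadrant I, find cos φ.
cos φ = 0.8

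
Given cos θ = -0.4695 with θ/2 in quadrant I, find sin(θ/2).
sin(θ/2) = ±√((1 - cos θ)/2); positive since θ/2 ∈ QI, so sin(θ/2) = 0.8572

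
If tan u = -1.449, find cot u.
cot u = 1/tan u = -0.6901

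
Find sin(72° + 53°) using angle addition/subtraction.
sin(72° + 53°) = sin 72° cos 53° + cos 72° sin 53° = 0.8192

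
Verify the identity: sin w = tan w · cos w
RHS = (sin w/cos w) · cos w = sin w = LHS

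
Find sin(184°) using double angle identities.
sin(184°) = 2 sin 92° cos 92° = -0.06976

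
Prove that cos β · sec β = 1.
LHS = cos β · (1/cos β) = 1 = RHS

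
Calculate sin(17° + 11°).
sin(17° + 11°) = sin 17° cos 11° + cos 17° sin 11° = 0.4695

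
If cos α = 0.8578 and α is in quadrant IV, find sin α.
sin α = -0.514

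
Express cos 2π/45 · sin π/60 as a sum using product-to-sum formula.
cos 2π/45 sin π/60 = (1/2)[sin(2π/45+π/60) - sin(2π/45-π/60)]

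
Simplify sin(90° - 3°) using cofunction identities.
sin(90° - 3°) = cos(3°)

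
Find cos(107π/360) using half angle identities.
cos(107π/360) = √((1 + cos 107π/180)/2) = 0.5948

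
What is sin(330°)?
sin(330°) = -1/2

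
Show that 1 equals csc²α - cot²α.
RHS = 1/sin²α - cos²α/sin²α = (1 - cos²α)/sin²α = sin²α/sin²α = 1 = LHS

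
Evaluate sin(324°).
sin(324°) = -0.5878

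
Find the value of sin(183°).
sin(183°) = -0.05234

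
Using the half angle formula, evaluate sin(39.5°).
sin(39.5°) = √((1 - cos 79°)/2) = 0.6361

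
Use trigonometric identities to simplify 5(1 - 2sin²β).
5(1 - 2sin²β) = 5(cos(2β)) (using Double angle)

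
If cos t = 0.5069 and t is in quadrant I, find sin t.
sin t = 0.862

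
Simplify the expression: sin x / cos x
sin x / cos x = tan x (using Quotient identity)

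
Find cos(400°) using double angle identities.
cos(400°) = cos²200° - sin²200° = 0.766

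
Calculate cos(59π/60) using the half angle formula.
cos(59π/60) = -√((1 + cos 59π/30)/2) = -0.9986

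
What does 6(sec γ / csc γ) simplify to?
6(sec γ / csc γ) = 6(tan γ) (using Reciprocal identities)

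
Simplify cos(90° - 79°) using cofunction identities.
cos(90° - 79°) = sin(79°)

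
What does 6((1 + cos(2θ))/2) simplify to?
6((1 + cos(2θ))/2) = 6(cos²θ) (using Power reduction)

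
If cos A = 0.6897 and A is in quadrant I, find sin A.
sin A = 0.7241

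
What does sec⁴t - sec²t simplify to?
sec⁴t - sec²t = tan⁴t + tan²t (using Pythagorean)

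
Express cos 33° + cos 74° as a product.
cos 33° + cos 74° = 2 cos(53.5°) cos(-20.5°)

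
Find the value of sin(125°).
sin(125°) = 0.8192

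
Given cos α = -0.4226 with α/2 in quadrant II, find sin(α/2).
sin(α/2) = ±√((1 - cos α)/2); positive since α/2 ∈ QII, so sin(α/2) = 0.8434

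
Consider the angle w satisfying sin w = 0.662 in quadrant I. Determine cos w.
cos w = √(1 - sin²w) = 0.7495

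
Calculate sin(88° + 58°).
sin(88° + 58°) = sin 88° cos 58° + cos 88° sin 58° = 0.5592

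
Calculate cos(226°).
cos(226°) = -0.6947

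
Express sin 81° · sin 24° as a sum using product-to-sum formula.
sin 81° sin 24° = (1/2)[cos(81°-24°) - cos(81°+24°)]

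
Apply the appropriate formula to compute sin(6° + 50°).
sin(6° + 50°) = sin 6° cos 50° + cos 6° sin 50° = 0.829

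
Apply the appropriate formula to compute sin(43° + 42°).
sin(43° + 42°) = sin 43° cos 42° + cos 43° sin 42° = 0.9962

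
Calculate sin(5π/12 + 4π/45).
sin(5π/12 + 4π/45) = sin 5π/12 cos 4π/45 + cos 5π/12 sin 4π/45 = 0.9998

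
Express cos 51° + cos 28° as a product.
cos 51° + cos 28° = 2 cos(39.5°) cos(11.5°)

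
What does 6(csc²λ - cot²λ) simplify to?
6(csc²λ - cot²λ) = 6 (using Pythagorean identity)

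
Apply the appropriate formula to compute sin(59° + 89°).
sin(59° + 89°) = sin 59° cos 89° + cos 59° sin 89° = 0.5299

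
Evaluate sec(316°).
sec(316°) = 1.39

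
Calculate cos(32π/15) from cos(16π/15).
cos(32π/15) = cos²16π/15 - sin²16π/15 = 0.9135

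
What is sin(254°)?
sin(254°) = -0.9613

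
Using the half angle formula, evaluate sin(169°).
sin(169°) = √((1 - cos 338°)/2) = 0.1908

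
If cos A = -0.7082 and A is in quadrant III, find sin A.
sin A = -0.706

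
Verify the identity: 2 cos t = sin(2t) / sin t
RHS = 2 sin t cos t / sin t = 2 cos t = LHS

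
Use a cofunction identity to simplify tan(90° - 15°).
tan(90° - 15°) = cot(15°)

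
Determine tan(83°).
tan(83°) = 8.144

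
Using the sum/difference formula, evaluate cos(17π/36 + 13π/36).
cos(17π/36 + 13π/36) = cos 17π/36 cos 13π/36 - sin 17π/36 sin 13π/36 = -√3/2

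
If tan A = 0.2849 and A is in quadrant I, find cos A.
cos A = 0.9617 (using tan²A + 1 = sec²A)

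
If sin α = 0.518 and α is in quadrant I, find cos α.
cos α = 0.8554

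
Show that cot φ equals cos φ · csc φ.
RHS = cos φ · (1/sin φ) = cos φ/sin φ = cot φ = LHS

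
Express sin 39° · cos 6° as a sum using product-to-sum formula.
sin 39° cos 6° = (1/2)[sin(39°+6°) + sin(39°-6°)]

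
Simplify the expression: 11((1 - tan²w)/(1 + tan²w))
11((1 - tan²w)/(1 + tan²w)) = 11(cos(2w)) (using Double angle)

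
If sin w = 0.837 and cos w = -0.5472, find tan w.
tan w = sin w / cos w = -1.53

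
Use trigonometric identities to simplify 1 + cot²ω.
1 + cot²ω = csc²ω (using Pythagorean identity)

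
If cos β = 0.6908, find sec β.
sec β = 1/cos β = 1.448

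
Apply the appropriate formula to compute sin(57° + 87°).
sin(57° + 87°) = sin 57° cos 87° + cos 57° sin 87° = 0.5878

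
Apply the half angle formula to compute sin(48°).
sin(48°) = √((1 - cos 96°)/2) = 0.7431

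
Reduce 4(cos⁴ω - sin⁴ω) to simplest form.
4(cos⁴ω - sin⁴ω) = 4(cos(2ω)) (using Factoring + double angle)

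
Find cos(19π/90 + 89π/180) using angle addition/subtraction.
cos(19π/90 + 89π/180) = cos 19π/90 cos 89π/180 - sin 19π/90 sin 89π/180 = -0.6018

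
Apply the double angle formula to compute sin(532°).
sin(532°) = 2 sin 266° cos 266° = 0.1392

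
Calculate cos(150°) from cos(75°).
cos(150°) = cos²75° - sin²75° = -√3/2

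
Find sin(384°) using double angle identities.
sin(384°) = 2 sin 192° cos 192° = 0.4067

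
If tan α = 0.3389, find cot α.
cot α = 1/tan α = 2.951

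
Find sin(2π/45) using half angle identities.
sin(2π/45) = √((1 - cos 4π/45)/2) = 0.1392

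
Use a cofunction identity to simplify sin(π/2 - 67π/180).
sin(π/2 - 67π/180) = cos(67π/180)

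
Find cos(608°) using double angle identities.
cos(608°) = cos²304° - sin²304° = -0.3746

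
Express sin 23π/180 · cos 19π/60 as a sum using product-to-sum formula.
sin 23π/180 cos 19π/60 = (1/2)[sin(23π/180+19π/60) + sin(23π/180-19π/60)]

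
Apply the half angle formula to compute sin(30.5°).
sin(30.5°) = √((1 - cos 61°)/2) = 0.5075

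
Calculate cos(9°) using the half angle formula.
cos(9°) = √((1 + cos 18°)/2) = 0.9877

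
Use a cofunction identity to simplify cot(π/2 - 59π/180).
cot(π/2 - 59π/180) = tan(59π/180)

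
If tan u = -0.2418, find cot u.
cot u = 1/tan u = -4.136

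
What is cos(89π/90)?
cos(89π/90) = -0.9994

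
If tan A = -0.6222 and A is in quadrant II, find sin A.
sin A = 0.5283 (using tan²A + 1 = sec²A)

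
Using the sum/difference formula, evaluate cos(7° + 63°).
cos(7° + 63°) = cos 7° cos 63° - sin 7° sin 63° = 0.342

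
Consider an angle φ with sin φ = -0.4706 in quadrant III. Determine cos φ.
cos φ = ±√(1 - sin²φ) = -0.8823 (negative in QIII)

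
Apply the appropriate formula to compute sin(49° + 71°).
sin(49° + 71°) = sin 49° cos 71° + cos 49° sin 71° = √3/2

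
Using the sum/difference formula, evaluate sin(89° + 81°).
sin(89° + 81°) = sin 89° cos 81° + cos 89° sin 81° = 0.1736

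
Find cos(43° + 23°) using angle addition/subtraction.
cos(43° + 23°) = cos 43° cos 23° - sin 43° sin 23° = 0.4067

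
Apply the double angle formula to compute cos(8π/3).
cos(8π/3) = cos²4π/3 - sin²4π/3 = -1/2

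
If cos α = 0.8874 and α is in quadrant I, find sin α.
sin α = 0.461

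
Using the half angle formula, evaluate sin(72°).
sin(72°) = √((1 - cos 144°)/2) = 0.9511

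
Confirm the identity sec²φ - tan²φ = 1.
LHS = 1/cos²φ - sin²φ/cos²φ = (1 - sin²φ)/cos²φ = cos²φ/cos²φ = 1 = RHS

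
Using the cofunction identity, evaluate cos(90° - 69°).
cos(90° - 69°) = sin(69°) = 0.9336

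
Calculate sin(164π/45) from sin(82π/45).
sin(164π/45) = 2 sin 82π/45 cos 82π/45 = -0.8988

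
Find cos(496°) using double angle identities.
cos(496°) = cos²248° - sin²248° = -0.7193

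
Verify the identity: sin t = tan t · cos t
RHS = (sin t/cos t) · cos t = sin t = LHS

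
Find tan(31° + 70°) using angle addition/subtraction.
tan(31° + 70°) = (tan 31° + tan 70°)/(1 - tan 31° tan 70°) = -5.145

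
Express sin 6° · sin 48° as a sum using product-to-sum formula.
sin 6° sin 48° = (1/2)[cos(6°-48°) - cos(6°+48°)]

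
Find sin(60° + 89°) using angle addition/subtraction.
sin(60° + 89°) = sin 60° cos 89° + cos 60° sin 89° = 0.515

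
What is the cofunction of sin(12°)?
sin(12°) = cos(90° - 12°) = cos(78°)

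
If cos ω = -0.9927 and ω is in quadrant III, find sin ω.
sin ω = -0.1206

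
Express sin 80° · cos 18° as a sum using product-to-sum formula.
sin 80° cos 18° = (1/2)[sin(80°+18°) + sin(80°-18°)]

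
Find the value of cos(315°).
cos(315°) = √2/2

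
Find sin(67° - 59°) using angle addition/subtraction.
sin(67° - 59°) = sin 67° cos 59° - cos 67° sin 59° = 0.1392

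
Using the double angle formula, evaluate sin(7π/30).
sin(7π/30) = 2 sin 7π/60 cos 7π/60 = 0.6691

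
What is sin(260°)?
sin(260°) = -0.9848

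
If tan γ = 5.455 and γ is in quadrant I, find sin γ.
sin γ = 0.9836 (using tan²γ + 1 = sec²γ)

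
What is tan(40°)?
tan(40°) = 0.8391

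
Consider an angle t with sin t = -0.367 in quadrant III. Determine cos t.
cos t = ±√(1 - sin²t) = -0.9302 (negative in QIII)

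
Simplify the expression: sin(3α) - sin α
sin(3α) - sin α = 2 cos(2α) sin α (using Sum-to-product)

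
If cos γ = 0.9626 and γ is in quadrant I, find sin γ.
sin γ = 0.2709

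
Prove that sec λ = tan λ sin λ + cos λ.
RHS = sin²λ/cos λ + cos λ = (sin²λ + cos²λ)/cos λ = 1/cos λ = sec λ = LHS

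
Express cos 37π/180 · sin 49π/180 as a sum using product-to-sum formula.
cos 37π/180 sin 49π/180 = (1/2)[sin(37π/180+49π/180) - sin(37π/180-49π/180)]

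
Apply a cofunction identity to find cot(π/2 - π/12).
cot(π/2 - π/12) = tan(π/12) = 2-√3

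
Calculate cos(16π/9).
cos(16π/9) = 0.766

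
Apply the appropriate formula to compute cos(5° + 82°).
cos(5° + 82°) = cos 5° cos 82° - sin 5° sin 82° = 0.05234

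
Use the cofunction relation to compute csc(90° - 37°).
csc(90° - 37°) = sec(37°) = 1.252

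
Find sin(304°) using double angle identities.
sin(304°) = 2 sin 152° cos 152° = -0.829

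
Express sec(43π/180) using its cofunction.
sec(43π/180) = csc(π/2 - 43π/180) = csc(47π/180)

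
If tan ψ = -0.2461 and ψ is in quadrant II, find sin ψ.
sin ψ = 0.239 (using tan²ψ + 1 = sec²ψ)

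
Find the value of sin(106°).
sin(106°) = 0.9613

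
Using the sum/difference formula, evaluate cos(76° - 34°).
cos(76° - 34°) = cos 76° cos 34° + sin 76° sin 34° = 0.7431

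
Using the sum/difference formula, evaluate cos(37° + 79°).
cos(37° + 79°) = cos 37° cos 79° - sin 37° sin 79° = -0.4384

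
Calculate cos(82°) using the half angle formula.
cos(82°) = √((1 + cos 164°)/2) = 0.1392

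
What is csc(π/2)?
csc(π/2) = 1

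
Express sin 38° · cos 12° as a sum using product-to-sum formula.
sin 38° cos 12° = (1/2)[sin(38°+12°) + sin(38°-12°)]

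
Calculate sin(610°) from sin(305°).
sin(610°) = 2 sin 305° cos 305° = -0.9397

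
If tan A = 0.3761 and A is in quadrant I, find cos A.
cos A = 0.936 (using tan²A + 1 = sec²A)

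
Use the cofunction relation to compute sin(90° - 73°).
sin(90° - 73°) = cos(73°) = 0.2924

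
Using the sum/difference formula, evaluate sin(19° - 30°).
sin(19° - 30°) = sin 19° cos 30° - cos 19° sin 30° = -0.1908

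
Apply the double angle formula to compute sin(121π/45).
sin(121π/45) = 2 sin 121π/90 cos 121π/90 = 0.829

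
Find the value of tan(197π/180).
tan(197π/180) = 0.3057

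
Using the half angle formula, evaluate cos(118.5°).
cos(118.5°) = -√((1 + cos 237°)/2) = -0.4772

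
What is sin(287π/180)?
sin(287π/180) = -0.9563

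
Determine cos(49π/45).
cos(49π/45) = -0.9613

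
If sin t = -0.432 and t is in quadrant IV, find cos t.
cos t = 0.9019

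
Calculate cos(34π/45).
cos(34π/45) = -0.7193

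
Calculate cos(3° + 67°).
cos(3° + 67°) = cos 3° cos 67° - sin 3° sin 67° = 0.342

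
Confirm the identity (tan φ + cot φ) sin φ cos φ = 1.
LHS = (sin φ/cos φ + cos φ/sin φ) sin φ cos φ = ((sin²φ + cos²φ)/(sin φ cos φ)) · sin φ cos φ = sin²φ + cos²φ = 1 = RHS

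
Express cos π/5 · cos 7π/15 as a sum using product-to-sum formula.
cos π/5 cos 7π/15 = (1/2)[cos(π/5-7π/15) + cos(π/5+7π/15)]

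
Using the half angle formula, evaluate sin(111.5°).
sin(111.5°) = √((1 - cos 223°)/2) = 0.9304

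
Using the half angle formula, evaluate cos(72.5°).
cos(72.5°) = √((1 + cos 145°)/2) = 0.3007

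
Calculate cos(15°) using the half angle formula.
cos(15°) = √((1 + cos 30°)/2) = (√6+√2)/4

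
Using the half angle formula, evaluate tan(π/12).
tan(π/12) = sin π/6 / (1 + cos π/6) = 2-√3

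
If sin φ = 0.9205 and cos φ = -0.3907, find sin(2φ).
sin(2φ) = 2 sin φ cos φ = -0.7193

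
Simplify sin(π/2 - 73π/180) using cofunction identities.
sin(π/2 - 73π/180) = cos(73π/180)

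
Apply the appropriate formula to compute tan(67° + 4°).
tan(67° + 4°) = (tan 67° + tan 4°)/(1 - tan 67° tan 4°) = 2.904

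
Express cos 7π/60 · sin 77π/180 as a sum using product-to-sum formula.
cos 7π/60 sin 77π/180 = (1/2)[sin(7π/60+77π/180) - sin(7π/60-77π/180)]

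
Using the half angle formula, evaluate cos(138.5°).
cos(138.5°) = -√((1 + cos 277°)/2) = -0.749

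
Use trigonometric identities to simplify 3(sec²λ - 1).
3(sec²λ - 1) = 3(tan²λ) (using Pythagorean identity)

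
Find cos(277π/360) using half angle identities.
cos(277π/360) = -√((1 + cos 277π/180)/2) = -0.749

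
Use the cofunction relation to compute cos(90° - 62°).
cos(90° - 62°) = sin(62°) = 0.8829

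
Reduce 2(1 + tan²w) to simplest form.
2(1 + tan²w) = 2(sec²w) (using Pythagorean identity)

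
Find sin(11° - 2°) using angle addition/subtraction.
sin(11° - 2°) = sin 11° cos 2° - cos 11° sin 2° = 0.1564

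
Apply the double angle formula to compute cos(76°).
cos(76°) = cos²38° - sin²38° = 0.2419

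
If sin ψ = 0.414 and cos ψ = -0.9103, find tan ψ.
tan ψ = sin ψ / cos ψ = -0.4548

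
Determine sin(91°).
sin(91°) = 0.9998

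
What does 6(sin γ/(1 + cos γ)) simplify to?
6(sin γ/(1 + cos γ)) = 6(tan(γ/2)) (using Half angle)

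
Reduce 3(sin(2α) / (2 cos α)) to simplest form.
3(sin(2α) / (2 cos α)) = 3(sin α) (using Double angle)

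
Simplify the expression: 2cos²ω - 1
2cos²ω - 1 = cos(2ω) (using Double angle)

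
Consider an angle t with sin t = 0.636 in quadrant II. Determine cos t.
cos t = ±√(1 - sin²t) = -0.7717 (negative in QII)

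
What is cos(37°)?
cos(37°) = 0.7986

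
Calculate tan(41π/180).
tan(41π/180) = 0.8693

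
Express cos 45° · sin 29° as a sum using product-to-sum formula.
cos 45° sin 29° = (1/2)[sin(45°+29°) - sin(45°-29°)]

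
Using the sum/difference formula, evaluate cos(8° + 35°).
cos(8° + 35°) = cos 8° cos 35° - sin 8° sin 35° = 0.7314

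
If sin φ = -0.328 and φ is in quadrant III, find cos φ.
cos φ = -0.9447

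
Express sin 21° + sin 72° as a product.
sin 21° + sin 72° = 2 sin(46.5°) cos(-25.5°)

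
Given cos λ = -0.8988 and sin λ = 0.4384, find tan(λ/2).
tan(λ/2) = sin λ / (1 + cos λ) = 4.332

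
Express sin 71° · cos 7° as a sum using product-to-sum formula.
sin 71° cos 7° = (1/2)[sin(71°+7°) + sin(71°-7°)]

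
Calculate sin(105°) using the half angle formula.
sin(105°) = √((1 - cos 210°)/2) = (√6+√2)/4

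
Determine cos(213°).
cos(213°) = -0.8387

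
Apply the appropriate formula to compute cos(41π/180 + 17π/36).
cos(41π/180 + 17π/36) = cos 41π/180 cos 17π/36 - sin 41π/180 sin 17π/36 = -0.5878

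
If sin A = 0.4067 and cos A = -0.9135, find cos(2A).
cos(2A) = cos²A - sin²A = 0.6691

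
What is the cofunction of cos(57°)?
cos(57°) = sin(90° - 57°) = sin(33°)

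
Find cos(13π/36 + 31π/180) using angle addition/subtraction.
cos(13π/36 + 31π/180) = cos 13π/36 cos 31π/180 - sin 13π/36 sin 31π/180 = -0.1045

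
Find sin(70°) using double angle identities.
sin(70°) = 2 sin 35° cos 35° = 0.9397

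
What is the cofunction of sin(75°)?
sin(75°) = cos(90° - 75°) = cos(15°)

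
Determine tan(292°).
tan(292°) = -2.475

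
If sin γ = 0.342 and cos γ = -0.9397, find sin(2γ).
sin(2γ) = 2 sin γ cos γ = -0.6428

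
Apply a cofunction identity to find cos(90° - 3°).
cos(90° - 3°) = sin(3°) = 0.05234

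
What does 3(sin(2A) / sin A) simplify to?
3(sin(2A) / sin A) = 3(2 cos A) (using Double angle)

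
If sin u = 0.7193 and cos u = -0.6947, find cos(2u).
cos(2u) = cos²u - sin²u = -0.03478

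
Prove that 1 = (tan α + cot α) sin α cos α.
RHS = (sin α/cos α + cos α/sin α) sin α cos α = ((sin²α + cos²α)/(sin α cos α)) · sin α cos α = sin²α + cos²α = 1 = LHS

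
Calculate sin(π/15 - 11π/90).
sin(π/15 - 11π/90) = sin π/15 cos 11π/90 - cos π/15 sin 11π/90 = -0.1736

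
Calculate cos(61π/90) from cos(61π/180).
cos(61π/90) = cos²61π/180 - sin²61π/180 = -0.5299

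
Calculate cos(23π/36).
cos(23π/36) = -0.4226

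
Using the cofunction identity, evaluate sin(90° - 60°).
sin(90° - 60°) = cos(60°) = 1/2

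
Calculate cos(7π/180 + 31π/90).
cos(7π/180 + 31π/90) = cos 7π/180 cos 31π/90 - sin 7π/180 sin 31π/90 = 0.3584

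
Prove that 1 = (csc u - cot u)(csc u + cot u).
RHS = csc²u - cot²u = (1 + cot²u) - cot²u = 1 = LHS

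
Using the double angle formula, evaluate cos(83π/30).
cos(83π/30) = cos²83π/60 - sin²83π/60 = -0.7431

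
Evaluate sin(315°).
sin(315°) = -√2/2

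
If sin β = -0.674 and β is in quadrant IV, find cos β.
cos β = 0.7387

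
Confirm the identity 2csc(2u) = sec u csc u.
LHS = 2/sin(2u) = 2/(2 sin u cos u) = 1/(sin u cos u) = (1/cos u)(1/sin u) = sec u csc u = RHS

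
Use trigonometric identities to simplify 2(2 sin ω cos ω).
2(2 sin ω cos ω) = 2(sin(2ω)) (using Double angle)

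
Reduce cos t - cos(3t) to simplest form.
cos t - cos(3t) = 2 sin(2t) sin t (using Sum-to-product)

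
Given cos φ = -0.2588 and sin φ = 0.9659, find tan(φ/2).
tan(φ/2) = sin φ / (1 + cos φ) = 1.303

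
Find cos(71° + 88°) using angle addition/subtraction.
cos(71° + 88°) = cos 71° cos 88° - sin 71° sin 88° = -0.9336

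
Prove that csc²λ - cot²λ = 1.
LHS = 1/sin²λ - cos²λ/sin²λ = (1 - cos²λ)/sin²λ = sin²λ/sin²λ = 1 = RHS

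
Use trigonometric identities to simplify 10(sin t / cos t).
10(sin t / cos t) = 10(tan t) (using Quotient identity)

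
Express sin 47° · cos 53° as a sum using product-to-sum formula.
sin 47° cos 53° = (1/2)[sin(47°+53°) + sin(47°-53°)]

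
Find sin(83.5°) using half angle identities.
sin(83.5°) = √((1 - cos 167°)/2) = 0.9936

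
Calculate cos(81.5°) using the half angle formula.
cos(81.5°) = √((1 + cos 163°)/2) = 0.1478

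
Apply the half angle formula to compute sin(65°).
sin(65°) = √((1 - cos 130°)/2) = 0.9063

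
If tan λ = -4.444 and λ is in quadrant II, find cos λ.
cos λ = -0.2195 (using tan²λ + 1 = sec²λ)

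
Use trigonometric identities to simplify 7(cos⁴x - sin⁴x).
7(cos⁴x - sin⁴x) = 7(cos(2x)) (using Factoring + double angle)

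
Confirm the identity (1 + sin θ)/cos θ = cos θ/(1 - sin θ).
LHS = (1 + sin θ)(1 - sin θ) / (cos θ(1 - sin θ)) = (1 - sin²θ) / (cos θ(1 - sin θ)) = cos²θ / (cos θ(1 - sin θ)) = cos θ/(1 - sin θ) = RHS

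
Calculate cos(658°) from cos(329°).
cos(658°) = cos²329° - sin²329° = 0.4695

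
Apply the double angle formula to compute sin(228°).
sin(228°) = 2 sin 114° cos 114° = -0.7431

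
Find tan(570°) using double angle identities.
tan(570°) = 2 tan 285° / (1 - tan²285°) = √3/3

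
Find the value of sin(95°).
sin(95°) = 0.9962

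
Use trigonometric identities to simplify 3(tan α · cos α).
3(tan α · cos α) = 3(sin α) (using Quotient identity)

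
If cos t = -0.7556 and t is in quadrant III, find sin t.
sin t = -0.655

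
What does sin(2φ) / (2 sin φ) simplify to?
sin(2φ) / (2 sin φ) = cos φ (using Double angle)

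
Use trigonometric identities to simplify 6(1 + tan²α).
6(1 + tan²α) = 6(sec²α) (using Pythagorean identity)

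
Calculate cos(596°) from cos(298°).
cos(596°) = cos²298° - sin²298° = -0.5592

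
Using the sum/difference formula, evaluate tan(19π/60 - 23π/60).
tan(19π/60 - 23π/60) = (tan 19π/60 - tan 23π/60)/(1 + tan 19π/60 tan 23π/60) = -0.2126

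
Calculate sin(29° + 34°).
sin(29° + 34°) = sin 29° cos 34° + cos 29° sin 34° = 0.891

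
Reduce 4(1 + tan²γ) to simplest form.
4(1 + tan²γ) = 4(sec²γ) (using Pythagorean identity)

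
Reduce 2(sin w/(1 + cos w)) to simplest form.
2(sin w/(1 + cos w)) = 2(tan(w/2)) (using Half angle)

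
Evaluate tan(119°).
tan(119°) = -1.804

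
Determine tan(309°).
tan(309°) = -1.235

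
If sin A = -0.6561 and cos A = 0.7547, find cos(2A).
cos(2A) = cos²A - sin²A = 0.1391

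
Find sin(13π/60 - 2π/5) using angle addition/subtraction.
sin(13π/60 - 2π/5) = sin 13π/60 cos 2π/5 - cos 13π/60 sin 2π/5 = -0.5446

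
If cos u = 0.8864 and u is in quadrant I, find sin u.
sin u = 0.4629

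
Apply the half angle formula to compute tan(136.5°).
tan(136.5°) = sin 273° / (1 + cos 273°) = -0.949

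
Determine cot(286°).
cot(286°) = -0.2867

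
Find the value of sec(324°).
sec(324°) = 1.236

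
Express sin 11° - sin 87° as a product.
sin 11° - sin 87° = 2 cos(49°) sin(-38°)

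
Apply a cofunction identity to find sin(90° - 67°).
sin(90° - 67°) = cos(67°) = 0.3907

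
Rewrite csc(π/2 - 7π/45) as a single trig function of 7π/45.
csc(π/2 - 7π/45) = sec(7π/45)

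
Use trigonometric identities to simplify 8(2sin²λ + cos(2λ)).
8(2sin²λ + cos(2λ)) = 8 (using Double angle)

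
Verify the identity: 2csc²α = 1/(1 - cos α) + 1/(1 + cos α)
RHS = [(1 + cos α) + (1 - cos α)] / [(1 - cos α)(1 + cos α)] = 2/(1 - cos²α) = 2/sin²α = 2csc²α = LHS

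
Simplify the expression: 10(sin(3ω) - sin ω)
10(sin(3ω) - sin ω) = 10(2 cos(2ω) sin ω) (using Sum-to-product)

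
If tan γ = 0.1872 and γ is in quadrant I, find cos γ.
cos γ = 0.9829 (using tan²γ + 1 = sec²γ)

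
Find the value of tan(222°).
tan(222°) = 0.9004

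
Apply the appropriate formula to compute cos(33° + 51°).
cos(33° + 51°) = cos 33° cos 51° - sin 33° sin 51° = 0.1045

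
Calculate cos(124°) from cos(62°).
cos(124°) = cos²62° - sin²62° = -0.5592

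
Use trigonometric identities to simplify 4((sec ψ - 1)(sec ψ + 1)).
4((sec ψ - 1)(sec ψ + 1)) = 4(tan²ψ) (using Diff. of squares)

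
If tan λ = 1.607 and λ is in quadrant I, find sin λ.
sin λ = 0.849 (using tan²λ + 1 = sec²λ)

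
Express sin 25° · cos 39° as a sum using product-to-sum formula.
sin 25° cos 39° = (1/2)[sin(25°+39°) + sin(25°-39°)]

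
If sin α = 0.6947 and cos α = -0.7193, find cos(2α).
cos(2α) = cos²α - sin²α = 0.03478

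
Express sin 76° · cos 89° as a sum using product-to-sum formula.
sin 76° cos 89° = (1/2)[sin(76°+89°) + sin(76°-89°)]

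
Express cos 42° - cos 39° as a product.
cos 42° - cos 39° = -2 sin(40.5°) sin(1.5°)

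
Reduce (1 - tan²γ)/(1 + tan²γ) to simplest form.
(1 - tan²γ)/(1 + tan²γ) = cos(2γ) (using Double angle)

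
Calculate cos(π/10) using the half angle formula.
cos(π/10) = √((1 + cos π/5)/2) = 0.9511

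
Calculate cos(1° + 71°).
cos(1° + 71°) = cos 1° cos 71° - sin 1° sin 71° = 0.309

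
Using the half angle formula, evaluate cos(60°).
cos(60°) = √((1 + cos 120°)/2) = 1/2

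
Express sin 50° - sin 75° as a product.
sin 50° - sin 75° = 2 cos(62.5°) sin(-12.5°)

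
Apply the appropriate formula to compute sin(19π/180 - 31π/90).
sin(19π/180 - 31π/90) = sin 19π/180 cos 31π/90 - cos 19π/180 sin 31π/90 = -0.682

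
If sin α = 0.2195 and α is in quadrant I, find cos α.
cos α = 0.9756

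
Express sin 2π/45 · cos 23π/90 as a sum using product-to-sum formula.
sin 2π/45 cos 23π/90 = (1/2)[sin(2π/45+23π/90) + sin(2π/45-23π/90)]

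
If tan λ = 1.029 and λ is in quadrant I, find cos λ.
cos λ = 0.6969 (using tan²λ + 1 = sec²λ)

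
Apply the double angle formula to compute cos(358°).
cos(358°) = cos²179° - sin²179° = 0.9994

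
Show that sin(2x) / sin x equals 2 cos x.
LHS = 2 sin x cos x / sin x = 2 cos x = RHS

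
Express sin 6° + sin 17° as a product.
sin 6° + sin 17° = 2 sin(11.5°) cos(-5.5°)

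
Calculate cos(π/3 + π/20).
cos(π/3 + π/20) = cos π/3 cos π/20 - sin π/3 sin π/20 = 0.3584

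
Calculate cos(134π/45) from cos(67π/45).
cos(134π/45) = cos²67π/45 - sin²67π/45 = -0.9976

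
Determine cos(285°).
cos(285°) = (√6-√2)/4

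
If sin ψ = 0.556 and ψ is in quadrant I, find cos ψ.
cos ψ = 0.8312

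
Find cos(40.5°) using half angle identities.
cos(40.5°) = √((1 + cos 81°)/2) = 0.7604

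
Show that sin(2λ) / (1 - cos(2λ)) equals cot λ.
LHS = 2 sin λ cos λ / (2sin²λ) = cos λ/sin λ = cot λ = RHS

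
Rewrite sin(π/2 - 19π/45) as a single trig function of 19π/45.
sin(π/2 - 19π/45) = cos(19π/45)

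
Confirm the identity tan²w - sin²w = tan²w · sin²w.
LHS = sin²w/cos²w - sin²w = sin²w(1/cos²w - 1) = sin²w · (1 - cos²w)/cos²w = sin²w · sin²w/cos²w = sin²w · tan²w = RHS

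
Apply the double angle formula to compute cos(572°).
cos(572°) = cos²286° - sin²286° = -0.848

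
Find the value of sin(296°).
sin(296°) = -0.8988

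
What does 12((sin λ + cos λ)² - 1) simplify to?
12((sin λ + cos λ)² - 1) = 12(sin(2λ)) (using Pythagorean + double angle)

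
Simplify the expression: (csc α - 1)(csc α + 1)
(csc α - 1)(csc α + 1) = cot²α (using Diff. of squares)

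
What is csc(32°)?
csc(32°) = 1.887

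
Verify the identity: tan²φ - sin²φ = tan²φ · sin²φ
LHS = sin²φ/cos²φ - sin²φ = sin²φ(1/cos²φ - 1) = sin²φ · (1 - cos²φ)/cos²φ = sin²φ · sin²φ/cos²φ = sin²φ · tan²φ = RHS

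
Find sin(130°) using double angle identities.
sin(130°) = 2 sin 65° cos 65° = 0.766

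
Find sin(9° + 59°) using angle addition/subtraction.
sin(9° + 59°) = sin 9° cos 59° + cos 9° sin 59° = 0.9272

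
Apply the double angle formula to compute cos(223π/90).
cos(223π/90) = cos²223π/180 - sin²223π/180 = 0.06976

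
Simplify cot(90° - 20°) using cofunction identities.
cot(90° - 20°) = tan(20°)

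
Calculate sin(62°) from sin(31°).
sin(62°) = 2 sin 31° cos 31° = 0.8829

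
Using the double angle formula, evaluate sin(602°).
sin(602°) = 2 sin 301° cos 301° = -0.8829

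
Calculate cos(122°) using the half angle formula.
cos(122°) = -√((1 + cos 244°)/2) = -0.5299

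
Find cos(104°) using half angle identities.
cos(104°) = -√((1 + cos 208°)/2) = -0.2419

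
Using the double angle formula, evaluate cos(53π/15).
cos(53π/15) = cos²53π/30 - sin²53π/30 = 0.1045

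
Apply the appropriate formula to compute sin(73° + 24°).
sin(73° + 24°) = sin 73° cos 24° + cos 73° sin 24° = 0.9925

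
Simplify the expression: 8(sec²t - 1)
8(sec²t - 1) = 8(tan²t) (using Pythagorean identity)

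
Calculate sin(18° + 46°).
sin(18° + 46°) = sin 18° cos 46° + cos 18° sin 46° = 0.8988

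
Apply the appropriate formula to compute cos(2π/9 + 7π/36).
cos(2π/9 + 7π/36) = cos 2π/9 cos 7π/36 - sin 2π/9 sin 7π/36 = (√6-√2)/4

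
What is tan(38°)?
tan(38°) = 0.7813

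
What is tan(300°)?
tan(300°) = -√3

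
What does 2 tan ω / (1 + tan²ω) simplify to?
2 tan ω / (1 + tan²ω) = sin(2ω) (using Double angle)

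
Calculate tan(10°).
tan(10°) = 0.1763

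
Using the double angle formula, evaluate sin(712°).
sin(712°) = 2 sin 356° cos 356° = -0.1392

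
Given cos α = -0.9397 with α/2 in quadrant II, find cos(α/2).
cos(α/2) = ±√((1 + cos α)/2); negative since α/2 ∈ QII, so cos(α/2) = -0.1736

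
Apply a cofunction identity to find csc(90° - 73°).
csc(90° - 73°) = sec(73°) = 3.42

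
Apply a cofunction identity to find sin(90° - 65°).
sin(90° - 65°) = cos(65°) = 0.4226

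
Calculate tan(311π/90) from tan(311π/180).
tan(311π/90) = 2 tan 311π/180 / (1 - tan²311π/180) = 7.115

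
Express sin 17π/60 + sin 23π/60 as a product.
sin 17π/60 + sin 23π/60 = 2 sin(π/3) cos(-π/20)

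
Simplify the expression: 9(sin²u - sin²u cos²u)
9(sin²u - sin²u cos²u) = 9(sin⁴u) (using Factoring)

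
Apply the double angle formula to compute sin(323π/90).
sin(323π/90) = 2 sin 323π/180 cos 323π/180 = -0.9613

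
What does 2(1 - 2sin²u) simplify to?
2(1 - 2sin²u) = 2(cos(2u)) (using Double angle)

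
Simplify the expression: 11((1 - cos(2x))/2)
11((1 - cos(2x))/2) = 11(sin²x) (using Power reduction)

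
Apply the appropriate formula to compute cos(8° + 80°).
cos(8° + 80°) = cos 8° cos 80° - sin 8° sin 80° = 0.0349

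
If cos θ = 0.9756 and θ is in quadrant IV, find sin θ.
sin θ = -0.2196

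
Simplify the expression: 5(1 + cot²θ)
5(1 + cot²θ) = 5(csc²θ) (using Pythagorean identity)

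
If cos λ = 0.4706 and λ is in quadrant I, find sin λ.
sin λ = 0.8823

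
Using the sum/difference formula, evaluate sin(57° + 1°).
sin(57° + 1°) = sin 57° cos 1° + cos 57° sin 1° = 0.848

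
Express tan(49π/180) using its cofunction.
tan(49π/180) = cot(π/2 - 49π/180) = cot(41π/180)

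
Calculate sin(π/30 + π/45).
sin(π/30 + π/45) = sin π/30 cos π/45 + cos π/30 sin π/45 = 0.1736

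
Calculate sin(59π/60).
sin(59π/60) = 0.05234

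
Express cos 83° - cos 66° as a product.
cos 83° - cos 66° = -2 sin(74.5°) sin(8.5°)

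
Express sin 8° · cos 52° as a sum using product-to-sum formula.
sin 8° cos 52° = (1/2)[sin(8°+52°) + sin(8°-52°)]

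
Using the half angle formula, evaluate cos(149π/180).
cos(149π/180) = -√((1 + cos 149π/90)/2) = -0.8572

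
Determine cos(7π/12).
cos(7π/12) = -(√6-√2)/4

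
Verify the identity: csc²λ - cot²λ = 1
LHS = 1/sin²λ - cos²λ/sin²λ = (1 - cos²λ)/sin²λ = sin²λ/sin²λ = 1 = RHS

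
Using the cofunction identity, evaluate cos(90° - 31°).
cos(90° - 31°) = sin(31°) = 0.515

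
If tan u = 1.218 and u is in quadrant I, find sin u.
sin u = 0.7729 (using tan²u + 1 = sec²u)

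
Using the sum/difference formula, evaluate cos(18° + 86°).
cos(18° + 86°) = cos 18° cos 86° - sin 18° sin 86° = -0.2419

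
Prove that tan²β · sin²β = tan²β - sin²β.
RHS = sin²β/cos²β - sin²β = sin²β(1/cos²β - 1) = sin²β · (1 - cos²β)/cos²β = sin²β · sin²β/cos²β = sin²β · tan²β = LHS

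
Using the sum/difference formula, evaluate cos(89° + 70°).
cos(89° + 70°) = cos 89° cos 70° - sin 89° sin 70° = -0.9336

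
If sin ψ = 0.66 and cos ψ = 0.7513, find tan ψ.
tan ψ = sin ψ / cos ψ = 0.8785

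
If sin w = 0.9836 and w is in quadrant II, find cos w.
cos w = -0.1804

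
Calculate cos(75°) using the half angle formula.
cos(75°) = √((1 + cos 150°)/2) = (√6-√2)/4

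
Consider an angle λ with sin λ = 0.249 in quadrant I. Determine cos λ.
cos λ = √(1 - sin²λ) = 0.9685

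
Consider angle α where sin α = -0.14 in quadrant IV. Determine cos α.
cos α = √(1 - sin²α) = 0.9902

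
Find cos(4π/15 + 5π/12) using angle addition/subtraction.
cos(4π/15 + 5π/12) = cos 4π/15 cos 5π/12 - sin 4π/15 sin 5π/12 = -0.5446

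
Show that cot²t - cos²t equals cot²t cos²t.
LHS = cos²t/sin²t - cos²t = cos²t(1/sin²t - 1) = cos²t · (1 - sin²t)/sin²t = cos²t · cos²t/sin²t = cos²t · cot²t = RHS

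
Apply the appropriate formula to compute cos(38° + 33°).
cos(38° + 33°) = cos 38° cos 33° - sin 38° sin 33° = 0.3256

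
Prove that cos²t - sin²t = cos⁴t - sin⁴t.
RHS = (cos²t - sin²t)(cos²t + sin²t) = (cos²t - sin²t) · 1 = cos²t - sin²t = LHS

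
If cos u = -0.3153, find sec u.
sec u = 1/cos u = -3.172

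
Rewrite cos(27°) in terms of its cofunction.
cos(27°) = sin(90° - 27°) = sin(63°)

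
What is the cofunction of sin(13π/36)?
sin(13π/36) = cos(π/2 - 13π/36) = cos(5π/36)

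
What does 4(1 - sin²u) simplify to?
4(1 - sin²u) = 4(cos²u) (using Pythagorean identity)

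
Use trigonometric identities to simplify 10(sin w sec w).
10(sin w sec w) = 10(tan w) (using Reciprocal + quotient)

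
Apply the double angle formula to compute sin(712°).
sin(712°) = 2 sin 356° cos 356° = -0.1392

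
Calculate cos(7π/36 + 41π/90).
cos(7π/36 + 41π/90) = cos 7π/36 cos 41π/90 - sin 7π/36 sin 41π/90 = -0.454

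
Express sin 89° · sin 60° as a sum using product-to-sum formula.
sin 89° sin 60° = (1/2)[cos(89°-60°) - cos(89°+60°)]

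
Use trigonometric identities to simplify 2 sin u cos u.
2 sin u cos u = sin(2u) (using Double angle)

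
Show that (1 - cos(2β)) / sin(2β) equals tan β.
LHS = 2sin²β / (2 sin β cos β) = sin β/cos β = tan β = RHS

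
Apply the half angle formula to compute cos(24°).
cos(24°) = √((1 + cos 48°)/2) = 0.9135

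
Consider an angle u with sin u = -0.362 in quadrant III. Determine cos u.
cos u = ±√(1 - sin²u) = -0.9322 (negative in QIII)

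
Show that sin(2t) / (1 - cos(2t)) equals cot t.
LHS = 2 sin t cos t / (2sin²t) = cos t/sin t = cot t = RHS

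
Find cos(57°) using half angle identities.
cos(57°) = √((1 + cos 114°)/2) = 0.5446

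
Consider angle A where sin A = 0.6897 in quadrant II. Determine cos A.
cos A = ±√(1 - sin²A) = -0.7241 (negative in QII)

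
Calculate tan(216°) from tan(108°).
tan(216°) = 2 tan 108° / (1 - tan²108°) = 0.7265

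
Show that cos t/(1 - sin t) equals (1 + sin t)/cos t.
RHS = (1 + sin t)(1 - sin t) / (cos t(1 - sin t)) = (1 - sin²t) / (cos t(1 - sin t)) = cos²t / (cos t(1 - sin t)) = cos t/(1 - sin t) = LHS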